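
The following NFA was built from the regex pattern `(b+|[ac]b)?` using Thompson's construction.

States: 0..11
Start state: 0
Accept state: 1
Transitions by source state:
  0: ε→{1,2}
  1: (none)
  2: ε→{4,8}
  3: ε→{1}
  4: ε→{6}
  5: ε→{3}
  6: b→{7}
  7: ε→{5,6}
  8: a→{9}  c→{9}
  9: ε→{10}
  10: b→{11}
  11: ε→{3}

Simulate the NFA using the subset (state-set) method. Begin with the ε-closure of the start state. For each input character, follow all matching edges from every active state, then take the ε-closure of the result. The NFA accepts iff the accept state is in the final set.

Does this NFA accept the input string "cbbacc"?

Answer: REJECT

Steps:
initial (ε-close {0}): {0,1,2,4,6,8}
'c' @ 1: {9,10}
'b' @ 2: {1,3,11}  ✓accept
'b' @ 3: {}  — no active states
rest 'acc' ignored (set empty)
final: {}; accept 1 not in set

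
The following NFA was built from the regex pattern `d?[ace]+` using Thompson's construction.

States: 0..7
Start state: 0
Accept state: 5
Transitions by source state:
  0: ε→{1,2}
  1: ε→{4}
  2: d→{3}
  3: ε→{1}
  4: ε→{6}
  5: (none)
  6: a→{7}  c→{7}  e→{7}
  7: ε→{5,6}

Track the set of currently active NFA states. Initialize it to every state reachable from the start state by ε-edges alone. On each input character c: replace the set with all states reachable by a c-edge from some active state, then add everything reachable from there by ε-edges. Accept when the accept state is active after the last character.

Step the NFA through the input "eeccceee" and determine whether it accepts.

initial (ε-close {0}): {0,1,2,4,6}
'e' @ 1: {5,6,7}  ✓accept
'e' @ 2: {5,6,7}  ✓accept
'c' @ 3: {5,6,7}  ✓accept
'c' @ 4: {5,6,7}  ✓accept
'c' @ 5: {5,6,7}  ✓accept
'e' @ 6: {5,6,7}  ✓accept
'e' @ 7: {5,6,7}  ✓accept
'e' @ 8: {5,6,7}  ✓accept
final: {5,6,7}; accept 5 in set

Answer: ACCEPT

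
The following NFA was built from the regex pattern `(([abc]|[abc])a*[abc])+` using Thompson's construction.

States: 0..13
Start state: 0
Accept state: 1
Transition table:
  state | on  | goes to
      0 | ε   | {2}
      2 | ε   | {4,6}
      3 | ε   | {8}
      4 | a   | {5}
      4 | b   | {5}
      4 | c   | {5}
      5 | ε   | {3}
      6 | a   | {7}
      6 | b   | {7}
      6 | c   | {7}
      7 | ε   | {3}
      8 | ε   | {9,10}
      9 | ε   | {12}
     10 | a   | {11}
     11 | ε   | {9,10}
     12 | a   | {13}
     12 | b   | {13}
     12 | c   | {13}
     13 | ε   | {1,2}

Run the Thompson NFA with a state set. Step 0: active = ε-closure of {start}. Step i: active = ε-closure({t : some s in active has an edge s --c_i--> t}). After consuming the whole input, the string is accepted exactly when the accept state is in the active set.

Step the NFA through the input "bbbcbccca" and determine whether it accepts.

Answer: REJECT

Trace:
S₀ = ε-closure({0}) = {0,2,4,6}
'b' @ 1: {3,5,7,8,9,10,12}
'b' @ 2: {1,2,4,6,13}  (accept∈set)
'b' @ 3: {3,5,7,8,9,10,12}
'c' @ 4: {1,2,4,6,13}  (accept∈set)
'b' @ 5: {3,5,7,8,9,10,12}
'c' @ 6: {1,2,4,6,13}  (accept∈set)
'c' @ 7: {3,5,7,8,9,10,12}
'c' @ 8: {1,2,4,6,13}  (accept∈set)
'a' @ 9: {3,5,7,8,9,10,12}
after full input: {3,5,7,8,9,10,12}  (accept=1 not in)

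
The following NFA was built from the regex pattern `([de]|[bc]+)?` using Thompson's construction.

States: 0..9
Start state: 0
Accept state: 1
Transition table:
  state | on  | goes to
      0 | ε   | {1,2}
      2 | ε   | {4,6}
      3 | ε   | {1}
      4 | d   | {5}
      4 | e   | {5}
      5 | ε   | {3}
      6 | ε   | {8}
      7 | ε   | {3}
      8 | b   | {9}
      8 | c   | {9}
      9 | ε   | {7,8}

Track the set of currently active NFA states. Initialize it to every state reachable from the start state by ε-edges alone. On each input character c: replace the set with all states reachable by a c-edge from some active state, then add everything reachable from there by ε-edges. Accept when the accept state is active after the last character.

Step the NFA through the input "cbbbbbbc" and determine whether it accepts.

S₀ = ε-closure({0}) = {0,1,2,4,6,8}
'c' @ 1: {1,3,7,8,9}  ✓accept
'b' @ 2: {1,3,7,8,9}  ✓accept
'b' @ 3: {1,3,7,8,9}  ✓accept
'b' @ 4: {1,3,7,8,9}  ✓accept
'b' @ 5: {1,3,7,8,9}  ✓accept
'b' @ 6: {1,3,7,8,9}  ✓accept
'b' @ 7: {1,3,7,8,9}  ✓accept
'c' @ 8: {1,3,7,8,9}  ✓accept
final: {1,3,7,8,9}; accept 1 in set

Answer: ACCEPT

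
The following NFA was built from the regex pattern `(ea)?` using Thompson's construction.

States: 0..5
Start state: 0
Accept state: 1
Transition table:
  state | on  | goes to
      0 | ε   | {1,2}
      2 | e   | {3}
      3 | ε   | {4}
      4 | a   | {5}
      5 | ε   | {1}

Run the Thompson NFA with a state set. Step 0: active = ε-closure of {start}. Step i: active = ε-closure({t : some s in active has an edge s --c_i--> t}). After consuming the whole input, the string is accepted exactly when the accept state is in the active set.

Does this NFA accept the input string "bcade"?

Answer: REJECT

Derivation:
initial (ε-close {0}): {0,1,2}
'b' @ 1: {}  — dead — no transitions
rest 'cade' ignored (set empty)
end set {} — state 1 not in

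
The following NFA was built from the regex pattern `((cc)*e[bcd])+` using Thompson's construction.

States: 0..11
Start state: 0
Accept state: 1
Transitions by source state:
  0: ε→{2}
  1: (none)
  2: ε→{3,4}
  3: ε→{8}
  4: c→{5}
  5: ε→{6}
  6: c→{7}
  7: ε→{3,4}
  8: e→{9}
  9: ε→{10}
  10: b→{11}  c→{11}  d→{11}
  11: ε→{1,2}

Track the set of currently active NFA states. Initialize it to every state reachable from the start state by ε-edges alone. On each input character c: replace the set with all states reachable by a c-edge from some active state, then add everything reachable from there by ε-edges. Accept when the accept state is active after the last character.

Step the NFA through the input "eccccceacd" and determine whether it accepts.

start: ε-closure({0}) = {0,2,3,4,8}
'e' @ 1: {9,10}
'c' @ 2: {1,2,3,4,8,11}  [accepting]
'c' @ 3: {5,6}
'c' @ 4: {3,4,7,8}
'c' @ 5: {5,6}
'c' @ 6: {3,4,7,8}
'e' @ 7: {9,10}
'a' @ 8: {}  — dead — no transitions
rest 'cd' ignored (set empty)
end set {} — state 1 not in

Answer: REJECT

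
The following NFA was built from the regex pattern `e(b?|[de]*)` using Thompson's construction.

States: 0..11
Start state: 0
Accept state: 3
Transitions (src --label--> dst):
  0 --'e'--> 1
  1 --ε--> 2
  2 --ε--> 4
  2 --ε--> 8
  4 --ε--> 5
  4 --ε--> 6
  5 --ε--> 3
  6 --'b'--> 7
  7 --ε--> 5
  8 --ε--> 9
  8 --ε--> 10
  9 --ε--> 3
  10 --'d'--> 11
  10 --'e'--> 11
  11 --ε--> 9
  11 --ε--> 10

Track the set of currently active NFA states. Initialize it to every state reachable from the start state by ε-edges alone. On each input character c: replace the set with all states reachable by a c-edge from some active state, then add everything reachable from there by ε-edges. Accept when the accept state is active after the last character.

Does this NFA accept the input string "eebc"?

initial (ε-close {0}): {0}
'e' @ 1: {1,2,3,4,5,6,8,9,10}  ✓accept
'e' @ 2: {3,9,10,11}  ✓accept
'b' @ 3: {}  — no active states
rest 'c' ignored (set empty)
after full input: {}  (accept=3 not in)

Answer: REJECT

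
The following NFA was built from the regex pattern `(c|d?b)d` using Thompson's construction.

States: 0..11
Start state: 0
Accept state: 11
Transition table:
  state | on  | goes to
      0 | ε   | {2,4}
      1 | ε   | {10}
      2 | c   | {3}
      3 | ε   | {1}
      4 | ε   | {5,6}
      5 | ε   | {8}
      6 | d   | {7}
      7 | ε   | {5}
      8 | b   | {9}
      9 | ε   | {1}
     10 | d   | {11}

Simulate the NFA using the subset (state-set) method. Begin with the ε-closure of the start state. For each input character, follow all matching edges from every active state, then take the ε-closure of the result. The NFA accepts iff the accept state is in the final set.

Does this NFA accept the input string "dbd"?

Answer: ACCEPT

Steps:
start: ε-closure({0}) = {0,2,4,5,6,8}
'd' @ 1: {5,7,8}
'b' @ 2: {1,9,10}
'd' @ 3: {11}  (accept∈set)
final: {11}; accept 11 in set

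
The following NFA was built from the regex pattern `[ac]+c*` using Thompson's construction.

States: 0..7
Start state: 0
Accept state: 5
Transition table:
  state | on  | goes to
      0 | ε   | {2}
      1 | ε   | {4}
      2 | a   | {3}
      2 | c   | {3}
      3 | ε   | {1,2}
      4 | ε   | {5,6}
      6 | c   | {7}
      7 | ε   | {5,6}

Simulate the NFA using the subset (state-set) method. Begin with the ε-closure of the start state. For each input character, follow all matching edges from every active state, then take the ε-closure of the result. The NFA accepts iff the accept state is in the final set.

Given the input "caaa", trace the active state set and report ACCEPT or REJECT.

initial (ε-close {0}): {0,2}
'c' @ 1: {1,2,3,4,5,6}  ✓accept
'a' @ 2: {1,2,3,4,5,6}  ✓accept
'a' @ 3: {1,2,3,4,5,6}  ✓accept
'a' @ 4: {1,2,3,4,5,6}  ✓accept
after full input: {1,2,3,4,5,6}  (accept=5 in)

Answer: ACCEPT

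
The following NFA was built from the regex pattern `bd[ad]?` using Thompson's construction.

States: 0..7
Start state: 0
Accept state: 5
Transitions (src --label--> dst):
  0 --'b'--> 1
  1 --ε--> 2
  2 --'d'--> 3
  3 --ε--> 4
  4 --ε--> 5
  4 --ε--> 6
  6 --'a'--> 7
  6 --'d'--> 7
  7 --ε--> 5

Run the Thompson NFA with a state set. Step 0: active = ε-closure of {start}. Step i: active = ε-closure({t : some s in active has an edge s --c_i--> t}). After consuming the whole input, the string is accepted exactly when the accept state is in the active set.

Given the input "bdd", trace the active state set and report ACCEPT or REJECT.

initial (ε-close {0}): {0}
'b' @ 1: {1,2}
'd' @ 2: {3,4,5,6}  [accepting]
'd' @ 3: {5,7}  [accepting]
end set {5,7} — state 5 in

Answer: ACCEPT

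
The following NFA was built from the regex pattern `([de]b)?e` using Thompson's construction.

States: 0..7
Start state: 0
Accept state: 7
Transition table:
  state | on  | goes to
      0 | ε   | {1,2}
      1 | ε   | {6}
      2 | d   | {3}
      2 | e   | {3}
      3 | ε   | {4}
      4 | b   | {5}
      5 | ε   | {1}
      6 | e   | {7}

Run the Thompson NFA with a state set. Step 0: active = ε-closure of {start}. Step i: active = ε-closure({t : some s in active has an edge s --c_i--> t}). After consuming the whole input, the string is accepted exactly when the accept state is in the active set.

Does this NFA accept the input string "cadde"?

Answer: REJECT

Steps:
initial (ε-close {0}): {0,1,2,6}
'c' @ 1: {}  — state set empty
rest 'adde' ignored (set empty)
final: {}; accept 7 not in set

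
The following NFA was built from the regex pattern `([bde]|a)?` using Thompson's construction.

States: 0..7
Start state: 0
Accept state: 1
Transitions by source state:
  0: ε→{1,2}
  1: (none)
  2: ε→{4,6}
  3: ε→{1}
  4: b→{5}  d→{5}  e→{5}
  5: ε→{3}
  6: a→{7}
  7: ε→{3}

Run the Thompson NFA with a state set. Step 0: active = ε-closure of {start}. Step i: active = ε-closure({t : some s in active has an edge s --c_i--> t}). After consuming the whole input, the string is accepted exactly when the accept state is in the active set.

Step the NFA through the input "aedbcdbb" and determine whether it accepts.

initial (ε-close {0}): {0,1,2,4,6}
'a' @ 1: {1,3,7}  [accepting]
'e' @ 2: {}  — no active states
rest 'dbcdbb' ignored (set empty)
after full input: {}  (accept=1 not in)

Answer: REJECT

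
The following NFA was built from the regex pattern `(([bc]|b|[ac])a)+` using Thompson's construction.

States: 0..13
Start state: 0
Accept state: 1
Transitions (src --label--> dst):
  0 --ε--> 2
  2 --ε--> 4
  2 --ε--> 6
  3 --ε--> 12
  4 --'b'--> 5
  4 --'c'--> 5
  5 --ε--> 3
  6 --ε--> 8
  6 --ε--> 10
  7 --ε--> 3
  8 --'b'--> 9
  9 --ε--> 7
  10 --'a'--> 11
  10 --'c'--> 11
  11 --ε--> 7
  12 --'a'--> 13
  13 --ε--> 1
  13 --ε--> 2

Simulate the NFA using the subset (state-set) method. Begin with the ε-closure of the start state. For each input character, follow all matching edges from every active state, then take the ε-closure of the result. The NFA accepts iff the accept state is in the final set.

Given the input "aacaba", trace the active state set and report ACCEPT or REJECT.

Answer: ACCEPT

Derivation:
start: ε-closure({0}) = {0,2,4,6,8,10}
'a' @ 1: {3,7,11,12}
'a' @ 2: {1,2,4,6,8,10,13}  ✓accept
'c' @ 3: {3,5,7,11,12}
'a' @ 4: {1,2,4,6,8,10,13}  ✓accept
'b' @ 5: {3,5,7,9,12}
'a' @ 6: {1,2,4,6,8,10,13}  ✓accept
final: {1,2,4,6,8,10,13}; accept 1 in set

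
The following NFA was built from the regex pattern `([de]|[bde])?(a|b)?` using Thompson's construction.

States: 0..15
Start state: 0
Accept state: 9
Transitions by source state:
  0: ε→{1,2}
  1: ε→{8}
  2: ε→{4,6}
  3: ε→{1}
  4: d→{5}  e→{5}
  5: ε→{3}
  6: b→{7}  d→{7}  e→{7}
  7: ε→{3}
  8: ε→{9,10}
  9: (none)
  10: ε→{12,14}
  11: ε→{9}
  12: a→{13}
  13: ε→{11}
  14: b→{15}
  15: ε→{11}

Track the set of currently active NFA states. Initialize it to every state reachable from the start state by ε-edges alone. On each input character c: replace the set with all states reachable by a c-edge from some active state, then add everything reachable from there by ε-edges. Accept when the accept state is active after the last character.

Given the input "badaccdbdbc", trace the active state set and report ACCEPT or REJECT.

initial (ε-close {0}): {0,1,2,4,6,8,9,10,12,14}
'b' @ 1: {1,3,7,8,9,10,11,12,14,15}  (accept∈set)
'a' @ 2: {9,11,13}  (accept∈set)
'd' @ 3: {}  — no active states
rest 'accdbdbc' ignored (set empty)
final: {}; accept 9 not in set

Answer: REJECT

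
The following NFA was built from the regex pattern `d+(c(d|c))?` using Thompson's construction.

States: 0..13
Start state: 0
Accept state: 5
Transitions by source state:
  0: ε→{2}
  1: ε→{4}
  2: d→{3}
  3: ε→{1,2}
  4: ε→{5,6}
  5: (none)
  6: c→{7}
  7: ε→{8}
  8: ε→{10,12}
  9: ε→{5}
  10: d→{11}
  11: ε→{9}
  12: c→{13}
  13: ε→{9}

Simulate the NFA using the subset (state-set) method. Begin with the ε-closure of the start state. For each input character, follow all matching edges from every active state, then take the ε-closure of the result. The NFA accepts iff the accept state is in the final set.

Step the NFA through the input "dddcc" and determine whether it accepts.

start: ε-closure({0}) = {0,2}
'd' @ 1: {1,2,3,4,5,6}  ✓accept
'd' @ 2: {1,2,3,4,5,6}  ✓accept
'd' @ 3: {1,2,3,4,5,6}  ✓accept
'c' @ 4: {7,8,10,12}
'c' @ 5: {5,9,13}  ✓accept
end set {5,9,13} — state 5 in

Answer: ACCEPT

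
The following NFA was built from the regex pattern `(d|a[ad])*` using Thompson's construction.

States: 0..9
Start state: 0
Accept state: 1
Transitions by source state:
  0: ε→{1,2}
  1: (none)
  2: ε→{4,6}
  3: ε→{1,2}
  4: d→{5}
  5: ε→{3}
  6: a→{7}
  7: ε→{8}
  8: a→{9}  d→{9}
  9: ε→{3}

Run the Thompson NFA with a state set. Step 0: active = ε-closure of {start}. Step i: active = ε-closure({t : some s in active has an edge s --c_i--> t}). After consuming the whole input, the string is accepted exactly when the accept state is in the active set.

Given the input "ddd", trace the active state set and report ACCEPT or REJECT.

S₀ = ε-closure({0}) = {0,1,2,4,6}
'd' @ 1: {1,2,3,4,5,6}  ✓accept
'd' @ 2: {1,2,3,4,5,6}  ✓accept
'd' @ 3: {1,2,3,4,5,6}  ✓accept
end set {1,2,3,4,5,6} — state 1 in

Answer: ACCEPT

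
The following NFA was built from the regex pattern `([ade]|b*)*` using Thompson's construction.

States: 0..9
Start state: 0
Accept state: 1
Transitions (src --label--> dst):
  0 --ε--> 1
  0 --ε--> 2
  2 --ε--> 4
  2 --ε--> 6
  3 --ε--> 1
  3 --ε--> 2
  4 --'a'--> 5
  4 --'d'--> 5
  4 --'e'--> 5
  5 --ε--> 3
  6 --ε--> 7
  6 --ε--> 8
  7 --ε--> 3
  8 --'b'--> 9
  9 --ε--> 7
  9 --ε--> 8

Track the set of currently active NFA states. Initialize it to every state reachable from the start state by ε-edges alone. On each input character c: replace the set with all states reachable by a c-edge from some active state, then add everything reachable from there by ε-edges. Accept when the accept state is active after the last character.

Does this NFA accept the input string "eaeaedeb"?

initial (ε-close {0}): {0,1,2,3,4,6,7,8}
'e' @ 1: {1,2,3,4,5,6,7,8}  (accept∈set)
'a' @ 2: {1,2,3,4,5,6,7,8}  (accept∈set)
'e' @ 3: {1,2,3,4,5,6,7,8}  (accept∈set)
'a' @ 4: {1,2,3,4,5,6,7,8}  (accept∈set)
'e' @ 5: {1,2,3,4,5,6,7,8}  (accept∈set)
'd' @ 6: {1,2,3,4,5,6,7,8}  (accept∈set)
'e' @ 7: {1,2,3,4,5,6,7,8}  (accept∈set)
'b' @ 8: {1,2,3,4,6,7,8,9}  (accept∈set)
end set {1,2,3,4,6,7,8,9} — state 1 in

Answer: ACCEPT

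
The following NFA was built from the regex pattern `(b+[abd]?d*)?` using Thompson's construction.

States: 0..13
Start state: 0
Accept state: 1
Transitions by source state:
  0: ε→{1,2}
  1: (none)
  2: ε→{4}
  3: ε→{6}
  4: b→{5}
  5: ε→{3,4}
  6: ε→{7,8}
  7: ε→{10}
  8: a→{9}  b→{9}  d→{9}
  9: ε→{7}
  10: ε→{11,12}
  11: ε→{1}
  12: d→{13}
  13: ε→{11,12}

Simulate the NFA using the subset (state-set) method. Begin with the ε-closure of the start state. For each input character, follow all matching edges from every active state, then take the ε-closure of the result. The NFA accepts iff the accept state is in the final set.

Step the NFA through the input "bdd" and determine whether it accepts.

Answer: ACCEPT

Derivation:
initial (ε-close {0}): {0,1,2,4}
'b' @ 1: {1,3,4,5,6,7,8,10,11,12}  (accept∈set)
'd' @ 2: {1,7,9,10,11,12,13}  (accept∈set)
'd' @ 3: {1,11,12,13}  (accept∈set)
after full input: {1,11,12,13}  (accept=1 in)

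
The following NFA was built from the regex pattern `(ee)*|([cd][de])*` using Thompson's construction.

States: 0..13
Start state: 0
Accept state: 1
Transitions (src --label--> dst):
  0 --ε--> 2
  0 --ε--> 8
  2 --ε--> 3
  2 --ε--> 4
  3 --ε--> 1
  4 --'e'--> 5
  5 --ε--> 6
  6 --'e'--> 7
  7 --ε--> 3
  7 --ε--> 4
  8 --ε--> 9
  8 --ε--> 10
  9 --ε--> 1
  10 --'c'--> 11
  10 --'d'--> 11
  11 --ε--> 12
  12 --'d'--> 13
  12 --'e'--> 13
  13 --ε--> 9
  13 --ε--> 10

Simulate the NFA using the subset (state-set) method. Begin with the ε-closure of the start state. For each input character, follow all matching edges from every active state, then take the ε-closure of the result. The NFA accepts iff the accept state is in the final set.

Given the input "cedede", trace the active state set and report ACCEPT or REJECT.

Answer: ACCEPT

Trace:
start: ε-closure({0}) = {0,1,2,3,4,8,9,10}
'c' @ 1: {11,12}
'e' @ 2: {1,9,10,13}  (accept∈set)
'd' @ 3: {11,12}
'e' @ 4: {1,9,10,13}  (accept∈set)
'd' @ 5: {11,12}
'e' @ 6: {1,9,10,13}  (accept∈set)
end set {1,9,10,13} — state 1 in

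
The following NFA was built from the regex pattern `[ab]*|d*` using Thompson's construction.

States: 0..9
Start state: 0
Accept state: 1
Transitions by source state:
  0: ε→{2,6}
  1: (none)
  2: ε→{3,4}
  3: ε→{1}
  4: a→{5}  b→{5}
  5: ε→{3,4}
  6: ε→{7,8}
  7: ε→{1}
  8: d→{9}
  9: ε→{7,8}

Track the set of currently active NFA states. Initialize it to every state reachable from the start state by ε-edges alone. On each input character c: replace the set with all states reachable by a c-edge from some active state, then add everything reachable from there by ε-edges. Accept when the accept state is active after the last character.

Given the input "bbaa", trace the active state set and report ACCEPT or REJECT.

S₀ = ε-closure({0}) = {0,1,2,3,4,6,7,8}
'b' @ 1: {1,3,4,5}  [accepting]
'b' @ 2: {1,3,4,5}  [accepting]
'a' @ 3: {1,3,4,5}  [accepting]
'a' @ 4: {1,3,4,5}  [accepting]
final: {1,3,4,5}; accept 1 in set

Answer: ACCEPT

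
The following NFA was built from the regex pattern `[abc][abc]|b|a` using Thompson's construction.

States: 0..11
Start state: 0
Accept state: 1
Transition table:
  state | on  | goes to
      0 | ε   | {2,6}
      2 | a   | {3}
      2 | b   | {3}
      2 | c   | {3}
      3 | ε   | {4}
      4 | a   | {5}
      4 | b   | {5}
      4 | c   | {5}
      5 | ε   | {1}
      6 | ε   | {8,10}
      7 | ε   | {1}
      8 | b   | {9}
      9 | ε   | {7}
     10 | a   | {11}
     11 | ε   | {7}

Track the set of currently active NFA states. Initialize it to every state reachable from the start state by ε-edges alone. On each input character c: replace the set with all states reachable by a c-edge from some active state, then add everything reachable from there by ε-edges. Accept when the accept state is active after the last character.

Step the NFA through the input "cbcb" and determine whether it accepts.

Answer: REJECT

Steps:
initial (ε-close {0}): {0,2,6,8,10}
'c' @ 1: {3,4}
'b' @ 2: {1,5}  [accepting]
'c' @ 3: {}  — state set empty
rest 'b' ignored (set empty)
final: {}; accept 1 not in set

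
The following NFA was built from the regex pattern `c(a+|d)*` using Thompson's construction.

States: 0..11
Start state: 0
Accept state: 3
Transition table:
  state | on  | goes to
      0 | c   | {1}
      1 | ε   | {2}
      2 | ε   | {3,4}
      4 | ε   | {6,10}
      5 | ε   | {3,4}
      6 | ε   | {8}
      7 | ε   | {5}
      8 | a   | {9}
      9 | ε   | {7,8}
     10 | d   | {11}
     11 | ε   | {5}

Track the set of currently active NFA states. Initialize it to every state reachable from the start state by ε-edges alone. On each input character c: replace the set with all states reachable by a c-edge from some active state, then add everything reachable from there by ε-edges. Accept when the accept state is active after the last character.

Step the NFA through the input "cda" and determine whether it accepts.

initial (ε-close {0}): {0}
'c' @ 1: {1,2,3,4,6,8,10}  [accepting]
'd' @ 2: {3,4,5,6,8,10,11}  [accepting]
'a' @ 3: {3,4,5,6,7,8,9,10}  [accepting]
final: {3,4,5,6,7,8,9,10}; accept 3 in set

Answer: ACCEPT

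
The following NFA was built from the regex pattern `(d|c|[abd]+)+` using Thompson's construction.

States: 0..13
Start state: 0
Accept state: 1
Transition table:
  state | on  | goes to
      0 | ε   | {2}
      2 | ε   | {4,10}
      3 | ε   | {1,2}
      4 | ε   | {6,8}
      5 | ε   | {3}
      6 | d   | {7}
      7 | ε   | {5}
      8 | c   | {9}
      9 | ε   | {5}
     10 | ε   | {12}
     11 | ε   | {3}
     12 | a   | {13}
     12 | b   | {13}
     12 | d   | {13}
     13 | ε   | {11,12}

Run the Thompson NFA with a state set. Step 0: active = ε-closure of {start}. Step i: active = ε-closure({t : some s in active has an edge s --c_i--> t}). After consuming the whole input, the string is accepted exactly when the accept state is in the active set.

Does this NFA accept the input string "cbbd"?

S₀ = ε-closure({0}) = {0,2,4,6,8,10,12}
'c' @ 1: {1,2,3,4,5,6,8,9,10,12}  [accepting]
'b' @ 2: {1,2,3,4,6,8,10,11,12,13}  [accepting]
'b' @ 3: {1,2,3,4,6,8,10,11,12,13}  [accepting]
'd' @ 4: {1,2,3,4,5,6,7,8,10,11,12,13}  [accepting]
final: {1,2,3,4,5,6,7,8,10,11,12,13}; accept 1 in set

Answer: ACCEPT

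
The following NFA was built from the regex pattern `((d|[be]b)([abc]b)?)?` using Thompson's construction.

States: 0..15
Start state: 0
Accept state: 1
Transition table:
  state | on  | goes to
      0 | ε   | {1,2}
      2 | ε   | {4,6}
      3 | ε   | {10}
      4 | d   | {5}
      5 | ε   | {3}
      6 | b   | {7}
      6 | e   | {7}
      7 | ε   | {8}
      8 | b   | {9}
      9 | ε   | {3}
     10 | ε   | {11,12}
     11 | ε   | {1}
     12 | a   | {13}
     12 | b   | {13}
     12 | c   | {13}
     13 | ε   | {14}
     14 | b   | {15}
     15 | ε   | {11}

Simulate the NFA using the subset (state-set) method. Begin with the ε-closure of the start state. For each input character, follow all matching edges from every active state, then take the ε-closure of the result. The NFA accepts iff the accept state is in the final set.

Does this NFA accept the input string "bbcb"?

start: ε-closure({0}) = {0,1,2,4,6}
'b' @ 1: {7,8}
'b' @ 2: {1,3,9,10,11,12}  [accepting]
'c' @ 3: {13,14}
'b' @ 4: {1,11,15}  [accepting]
final: {1,11,15}; accept 1 in set

Answer: ACCEPT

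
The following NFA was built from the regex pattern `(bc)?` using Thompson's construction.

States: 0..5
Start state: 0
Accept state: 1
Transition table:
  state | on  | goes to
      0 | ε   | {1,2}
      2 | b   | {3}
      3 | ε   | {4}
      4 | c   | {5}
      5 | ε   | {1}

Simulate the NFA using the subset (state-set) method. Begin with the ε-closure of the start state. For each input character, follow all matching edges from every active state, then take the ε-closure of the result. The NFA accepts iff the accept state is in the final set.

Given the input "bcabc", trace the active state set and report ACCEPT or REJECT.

start: ε-closure({0}) = {0,1,2}
'b' @ 1: {3,4}
'c' @ 2: {1,5}  (accept∈set)
'a' @ 3: {}  — no active states
rest 'bc' ignored (set empty)
end set {} — state 1 not in

Answer: REJECT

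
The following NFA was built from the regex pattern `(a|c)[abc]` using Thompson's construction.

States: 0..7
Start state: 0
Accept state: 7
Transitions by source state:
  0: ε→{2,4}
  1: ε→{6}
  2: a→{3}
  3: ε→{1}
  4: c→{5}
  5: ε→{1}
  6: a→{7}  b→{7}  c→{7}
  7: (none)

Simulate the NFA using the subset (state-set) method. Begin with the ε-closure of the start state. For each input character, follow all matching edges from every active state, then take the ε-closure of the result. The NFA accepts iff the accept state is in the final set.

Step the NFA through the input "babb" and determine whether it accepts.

start: ε-closure({0}) = {0,2,4}
'b' @ 1: {}  — dead — no transitions
rest 'abb' ignored (set empty)
after full input: {}  (accept=7 not in)

Answer: REJECT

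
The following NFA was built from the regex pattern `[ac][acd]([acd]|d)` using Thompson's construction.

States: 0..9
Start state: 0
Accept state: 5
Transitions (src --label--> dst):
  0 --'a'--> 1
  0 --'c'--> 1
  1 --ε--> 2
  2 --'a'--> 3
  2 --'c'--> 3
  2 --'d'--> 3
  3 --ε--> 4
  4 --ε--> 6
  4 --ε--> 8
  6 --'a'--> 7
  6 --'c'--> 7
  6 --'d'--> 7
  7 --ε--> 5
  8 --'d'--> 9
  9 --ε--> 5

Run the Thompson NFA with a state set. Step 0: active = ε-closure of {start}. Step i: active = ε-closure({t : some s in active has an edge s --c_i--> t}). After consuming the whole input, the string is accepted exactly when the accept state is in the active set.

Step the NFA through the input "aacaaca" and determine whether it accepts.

S₀ = ε-closure({0}) = {0}
'a' @ 1: {1,2}
'a' @ 2: {3,4,6,8}
'c' @ 3: {5,7}  ✓accept
'a' @ 4: {}  — dead — no transitions
rest 'aca' ignored (set empty)
end set {} — state 5 not in

Answer: REJECT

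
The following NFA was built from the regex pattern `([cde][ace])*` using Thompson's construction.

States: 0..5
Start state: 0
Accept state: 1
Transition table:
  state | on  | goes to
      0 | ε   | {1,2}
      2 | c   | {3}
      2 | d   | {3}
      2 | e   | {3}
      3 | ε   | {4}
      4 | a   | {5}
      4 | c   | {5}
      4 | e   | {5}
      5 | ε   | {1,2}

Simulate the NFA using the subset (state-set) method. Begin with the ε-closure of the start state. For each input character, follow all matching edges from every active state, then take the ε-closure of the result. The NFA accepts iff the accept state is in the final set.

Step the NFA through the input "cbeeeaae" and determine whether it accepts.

S₀ = ε-closure({0}) = {0,1,2}
'c' @ 1: {3,4}
'b' @ 2: {}  — no active states
rest 'eeeaae' ignored (set empty)
end set {} — state 1 not in

Answer: REJECT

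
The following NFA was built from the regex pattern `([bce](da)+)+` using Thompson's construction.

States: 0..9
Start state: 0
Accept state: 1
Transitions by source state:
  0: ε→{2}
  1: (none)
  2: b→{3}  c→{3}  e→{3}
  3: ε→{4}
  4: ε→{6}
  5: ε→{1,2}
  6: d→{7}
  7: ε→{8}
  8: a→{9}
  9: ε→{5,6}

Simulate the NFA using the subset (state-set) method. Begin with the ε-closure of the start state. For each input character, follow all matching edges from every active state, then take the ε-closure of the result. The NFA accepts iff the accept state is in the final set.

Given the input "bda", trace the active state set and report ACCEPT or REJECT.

Answer: ACCEPT

Derivation:
start: ε-closure({0}) = {0,2}
'b' @ 1: {3,4,6}
'd' @ 2: {7,8}
'a' @ 3: {1,2,5,6,9}  (accept∈set)
end set {1,2,5,6,9} — state 1 in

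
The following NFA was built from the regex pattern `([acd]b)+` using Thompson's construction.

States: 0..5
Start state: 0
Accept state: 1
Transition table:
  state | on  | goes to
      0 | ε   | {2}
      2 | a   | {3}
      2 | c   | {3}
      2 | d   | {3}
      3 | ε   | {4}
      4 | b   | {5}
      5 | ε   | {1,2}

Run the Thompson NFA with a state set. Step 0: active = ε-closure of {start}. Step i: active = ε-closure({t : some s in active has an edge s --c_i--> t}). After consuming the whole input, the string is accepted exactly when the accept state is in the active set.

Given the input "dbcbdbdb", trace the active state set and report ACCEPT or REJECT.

Answer: ACCEPT

Steps:
start: ε-closure({0}) = {0,2}
'd' @ 1: {3,4}
'b' @ 2: {1,2,5}  [accepting]
'c' @ 3: {3,4}
'b' @ 4: {1,2,5}  [accepting]
'd' @ 5: {3,4}
'b' @ 6: {1,2,5}  [accepting]
'd' @ 7: {3,4}
'b' @ 8: {1,2,5}  [accepting]
final: {1,2,5}; accept 1 in set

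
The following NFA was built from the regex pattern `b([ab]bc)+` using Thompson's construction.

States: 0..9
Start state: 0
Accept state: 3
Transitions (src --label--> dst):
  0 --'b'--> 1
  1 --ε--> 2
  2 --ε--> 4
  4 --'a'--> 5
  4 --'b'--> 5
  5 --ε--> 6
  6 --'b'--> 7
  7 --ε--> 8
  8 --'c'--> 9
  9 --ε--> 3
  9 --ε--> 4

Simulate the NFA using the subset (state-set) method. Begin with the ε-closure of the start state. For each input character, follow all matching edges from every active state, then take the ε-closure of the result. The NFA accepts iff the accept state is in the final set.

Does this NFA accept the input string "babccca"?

initial (ε-close {0}): {0}
'b' @ 1: {1,2,4}
'a' @ 2: {5,6}
'b' @ 3: {7,8}
'c' @ 4: {3,4,9}  [accepting]
'c' @ 5: {}  — dead — no transitions
rest 'ca' ignored (set empty)
after full input: {}  (accept=3 not in)

Answer: REJECT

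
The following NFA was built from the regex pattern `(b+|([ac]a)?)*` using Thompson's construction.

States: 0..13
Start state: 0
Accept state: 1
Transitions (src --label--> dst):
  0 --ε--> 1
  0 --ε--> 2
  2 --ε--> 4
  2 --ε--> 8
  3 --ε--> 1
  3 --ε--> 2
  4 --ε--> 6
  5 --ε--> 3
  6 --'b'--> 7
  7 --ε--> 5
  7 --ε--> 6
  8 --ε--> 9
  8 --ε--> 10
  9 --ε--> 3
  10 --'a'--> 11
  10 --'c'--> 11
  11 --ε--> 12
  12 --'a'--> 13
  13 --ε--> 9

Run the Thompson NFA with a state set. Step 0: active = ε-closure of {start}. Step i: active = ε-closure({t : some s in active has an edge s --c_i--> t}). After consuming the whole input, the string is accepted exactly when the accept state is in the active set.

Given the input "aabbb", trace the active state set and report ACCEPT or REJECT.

Answer: ACCEPT

Derivation:
initial (ε-close {0}): {0,1,2,3,4,6,8,9,10}
'a' @ 1: {11,12}
'a' @ 2: {1,2,3,4,6,8,9,10,13}  [accepting]
'b' @ 3: {1,2,3,4,5,6,7,8,9,10}  [accepting]
'b' @ 4: {1,2,3,4,5,6,7,8,9,10}  [accepting]
'b' @ 5: {1,2,3,4,5,6,7,8,9,10}  [accepting]
end set {1,2,3,4,5,6,7,8,9,10} — state 1 in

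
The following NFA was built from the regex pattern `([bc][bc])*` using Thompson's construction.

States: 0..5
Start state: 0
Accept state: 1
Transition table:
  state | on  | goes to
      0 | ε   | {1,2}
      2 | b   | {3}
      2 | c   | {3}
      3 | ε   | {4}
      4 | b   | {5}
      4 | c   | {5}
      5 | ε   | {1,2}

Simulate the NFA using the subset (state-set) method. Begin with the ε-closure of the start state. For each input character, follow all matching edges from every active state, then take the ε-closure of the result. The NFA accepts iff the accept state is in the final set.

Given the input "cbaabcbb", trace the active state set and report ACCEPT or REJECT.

Answer: REJECT

Trace:
start: ε-closure({0}) = {0,1,2}
'c' @ 1: {3,4}
'b' @ 2: {1,2,5}  ✓accept
'a' @ 3: {}  — state set empty
rest 'abcbb' ignored (set empty)
final: {}; accept 1 not in set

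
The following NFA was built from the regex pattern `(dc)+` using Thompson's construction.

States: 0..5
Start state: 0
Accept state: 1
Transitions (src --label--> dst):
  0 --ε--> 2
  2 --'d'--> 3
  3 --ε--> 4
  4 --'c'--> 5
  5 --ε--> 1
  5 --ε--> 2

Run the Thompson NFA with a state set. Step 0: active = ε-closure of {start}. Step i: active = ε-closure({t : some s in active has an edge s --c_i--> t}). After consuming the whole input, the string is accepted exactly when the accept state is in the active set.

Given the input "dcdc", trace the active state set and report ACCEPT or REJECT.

initial (ε-close {0}): {0,2}
'd' @ 1: {3,4}
'c' @ 2: {1,2,5}  [accepting]
'd' @ 3: {3,4}
'c' @ 4: {1,2,5}  [accepting]
after full input: {1,2,5}  (accept=1 in)

Answer: ACCEPT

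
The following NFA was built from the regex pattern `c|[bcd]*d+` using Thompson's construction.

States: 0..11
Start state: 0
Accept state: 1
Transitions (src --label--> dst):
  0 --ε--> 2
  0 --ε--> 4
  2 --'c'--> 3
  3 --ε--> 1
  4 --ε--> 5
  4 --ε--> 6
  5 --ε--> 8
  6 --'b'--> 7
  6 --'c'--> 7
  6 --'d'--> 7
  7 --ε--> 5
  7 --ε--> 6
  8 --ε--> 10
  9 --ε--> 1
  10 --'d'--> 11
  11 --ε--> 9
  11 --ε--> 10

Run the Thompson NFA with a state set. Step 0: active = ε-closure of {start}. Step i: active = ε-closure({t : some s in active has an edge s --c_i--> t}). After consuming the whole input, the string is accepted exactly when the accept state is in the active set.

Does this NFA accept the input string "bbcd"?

Answer: ACCEPT

Trace:
start: ε-closure({0}) = {0,2,4,5,6,8,10}
'b' @ 1: {5,6,7,8,10}
'b' @ 2: {5,6,7,8,10}
'c' @ 3: {5,6,7,8,10}
'd' @ 4: {1,5,6,7,8,9,10,11}  ✓accept
after full input: {1,5,6,7,8,9,10,11}  (accept=1 in)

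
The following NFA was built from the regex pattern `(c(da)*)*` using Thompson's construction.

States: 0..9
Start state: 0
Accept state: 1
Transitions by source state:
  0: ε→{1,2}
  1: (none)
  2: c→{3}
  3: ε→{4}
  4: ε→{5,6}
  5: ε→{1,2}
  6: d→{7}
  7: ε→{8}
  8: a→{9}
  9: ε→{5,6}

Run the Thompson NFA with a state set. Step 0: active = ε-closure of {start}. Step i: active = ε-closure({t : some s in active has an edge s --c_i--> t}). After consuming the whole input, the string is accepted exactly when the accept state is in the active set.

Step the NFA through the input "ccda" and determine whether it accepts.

Answer: ACCEPT

Steps:
start: ε-closure({0}) = {0,1,2}
'c' @ 1: {1,2,3,4,5,6}  (accept∈set)
'c' @ 2: {1,2,3,4,5,6}  (accept∈set)
'd' @ 3: {7,8}
'a' @ 4: {1,2,5,6,9}  (accept∈set)
after full input: {1,2,5,6,9}  (accept=1 in)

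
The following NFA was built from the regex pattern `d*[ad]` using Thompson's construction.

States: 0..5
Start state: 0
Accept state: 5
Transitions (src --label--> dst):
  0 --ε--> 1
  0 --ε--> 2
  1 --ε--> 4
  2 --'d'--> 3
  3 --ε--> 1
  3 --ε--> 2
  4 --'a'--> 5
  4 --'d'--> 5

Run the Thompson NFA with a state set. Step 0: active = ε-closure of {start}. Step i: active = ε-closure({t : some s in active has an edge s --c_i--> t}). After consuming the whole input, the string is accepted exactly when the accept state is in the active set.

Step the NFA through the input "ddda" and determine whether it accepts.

initial (ε-close {0}): {0,1,2,4}
'd' @ 1: {1,2,3,4,5}  ✓accept
'd' @ 2: {1,2,3,4,5}  ✓accept
'd' @ 3: {1,2,3,4,5}  ✓accept
'a' @ 4: {5}  ✓accept
end set {5} — state 5 in

Answer: ACCEPT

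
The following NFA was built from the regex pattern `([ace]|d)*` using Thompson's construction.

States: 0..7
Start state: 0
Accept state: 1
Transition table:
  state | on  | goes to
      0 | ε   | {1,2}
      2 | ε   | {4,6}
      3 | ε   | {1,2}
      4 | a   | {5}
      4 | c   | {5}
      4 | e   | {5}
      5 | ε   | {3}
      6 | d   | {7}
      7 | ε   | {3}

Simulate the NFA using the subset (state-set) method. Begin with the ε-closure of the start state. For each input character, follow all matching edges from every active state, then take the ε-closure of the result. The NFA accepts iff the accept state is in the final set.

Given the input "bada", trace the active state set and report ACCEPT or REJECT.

Answer: REJECT

Steps:
start: ε-closure({0}) = {0,1,2,4,6}
'b' @ 1: {}  — no active states
rest 'ada' ignored (set empty)
after full input: {}  (accept=1 not in)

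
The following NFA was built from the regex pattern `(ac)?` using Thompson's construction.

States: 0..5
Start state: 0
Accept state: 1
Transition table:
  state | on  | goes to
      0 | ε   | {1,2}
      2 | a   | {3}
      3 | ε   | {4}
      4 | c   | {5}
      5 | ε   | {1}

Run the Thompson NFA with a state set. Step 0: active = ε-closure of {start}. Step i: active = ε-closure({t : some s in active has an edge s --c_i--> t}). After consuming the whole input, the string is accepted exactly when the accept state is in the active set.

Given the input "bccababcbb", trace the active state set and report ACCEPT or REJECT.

Answer: REJECT

Steps:
start: ε-closure({0}) = {0,1,2}
'b' @ 1: {}  — no active states
rest 'ccababcbb' ignored (set empty)
final: {}; accept 1 not in set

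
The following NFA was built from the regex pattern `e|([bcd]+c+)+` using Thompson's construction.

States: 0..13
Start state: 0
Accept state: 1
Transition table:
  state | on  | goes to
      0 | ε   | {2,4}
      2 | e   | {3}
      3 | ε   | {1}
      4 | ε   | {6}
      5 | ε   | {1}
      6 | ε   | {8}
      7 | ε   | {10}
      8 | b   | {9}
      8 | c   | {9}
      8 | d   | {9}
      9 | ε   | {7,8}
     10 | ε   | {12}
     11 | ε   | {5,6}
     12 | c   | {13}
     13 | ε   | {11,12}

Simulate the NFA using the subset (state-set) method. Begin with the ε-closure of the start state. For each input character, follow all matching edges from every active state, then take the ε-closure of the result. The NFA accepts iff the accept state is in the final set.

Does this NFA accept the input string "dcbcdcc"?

Answer: ACCEPT

Steps:
S₀ = ε-closure({0}) = {0,2,4,6,8}
'd' @ 1: {7,8,9,10,12}
'c' @ 2: {1,5,6,7,8,9,10,11,12,13}  ✓accept
'b' @ 3: {7,8,9,10,12}
'c' @ 4: {1,5,6,7,8,9,10,11,12,13}  ✓accept
'd' @ 5: {7,8,9,10,12}
'c' @ 6: {1,5,6,7,8,9,10,11,12,13}  ✓accept
'c' @ 7: {1,5,6,7,8,9,10,11,12,13}  ✓accept
end set {1,5,6,7,8,9,10,11,12,13} — state 1 in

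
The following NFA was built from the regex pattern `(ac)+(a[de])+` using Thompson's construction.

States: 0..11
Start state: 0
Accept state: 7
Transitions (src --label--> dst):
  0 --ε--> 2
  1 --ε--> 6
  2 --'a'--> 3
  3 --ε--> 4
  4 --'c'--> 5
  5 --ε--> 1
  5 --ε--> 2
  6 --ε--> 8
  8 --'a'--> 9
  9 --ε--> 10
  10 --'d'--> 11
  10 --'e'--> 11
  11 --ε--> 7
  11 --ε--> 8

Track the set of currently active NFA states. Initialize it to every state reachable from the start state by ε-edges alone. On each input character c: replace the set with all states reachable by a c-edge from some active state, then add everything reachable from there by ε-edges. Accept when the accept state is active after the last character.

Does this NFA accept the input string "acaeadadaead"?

Answer: ACCEPT

Derivation:
S₀ = ε-closure({0}) = {0,2}
'a' @ 1: {3,4}
'c' @ 2: {1,2,5,6,8}
'a' @ 3: {3,4,9,10}
'e' @ 4: {7,8,11}  (accept∈set)
'a' @ 5: {9,10}
'd' @ 6: {7,8,11}  (accept∈set)
'a' @ 7: {9,10}
'd' @ 8: {7,8,11}  (accept∈set)
'a' @ 9: {9,10}
'e' @ 10: {7,8,11}  (accept∈set)
'a' @ 11: {9,10}
'd' @ 12: {7,8,11}  (accept∈set)
after full input: {7,8,11}  (accept=7 in)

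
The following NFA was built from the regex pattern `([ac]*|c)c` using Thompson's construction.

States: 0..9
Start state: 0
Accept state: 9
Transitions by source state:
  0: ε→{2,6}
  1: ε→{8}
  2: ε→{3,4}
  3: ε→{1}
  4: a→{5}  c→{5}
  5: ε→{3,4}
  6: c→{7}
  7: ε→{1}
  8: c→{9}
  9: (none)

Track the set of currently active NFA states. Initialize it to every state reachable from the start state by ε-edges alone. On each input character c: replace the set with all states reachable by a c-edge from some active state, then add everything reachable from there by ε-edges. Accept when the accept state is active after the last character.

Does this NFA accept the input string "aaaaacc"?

Answer: ACCEPT

Derivation:
initial (ε-close {0}): {0,1,2,3,4,6,8}
'a' @ 1: {1,3,4,5,8}
'a' @ 2: {1,3,4,5,8}
'a' @ 3: {1,3,4,5,8}
'a' @ 4: {1,3,4,5,8}
'a' @ 5: {1,3,4,5,8}
'c' @ 6: {1,3,4,5,8,9}  [accepting]
'c' @ 7: {1,3,4,5,8,9}  [accepting]
final: {1,3,4,5,8,9}; accept 9 in set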